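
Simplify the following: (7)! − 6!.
4,320

Reasoning: (7)! − 6! = (7)·6! − 6! = (7−1)·6! = 6·6! = 4,320.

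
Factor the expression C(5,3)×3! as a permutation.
P(5,3)

C(5,3)×3! = [5!/(3!(2)!)]×3! = 5!/(2)! = P(5,3) = 60.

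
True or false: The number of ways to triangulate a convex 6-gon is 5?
False

Explanation: Triangulations of a convex 6-gon are counted by the Catalan number C_4: C_4 = C(8,4)/(4+1) = 70/5 = 14.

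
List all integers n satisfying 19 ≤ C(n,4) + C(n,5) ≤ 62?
6, 7

Working:
C(5,4)+C(5,5)=6; C(6,4)+C(6,5)=21; C(7,4)+C(7,5)=56; C(8,4)+C(8,5)=126. So valid n = 6, 7.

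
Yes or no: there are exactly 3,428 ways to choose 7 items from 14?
No

Reasoning: C(14,7) = 3,432 ≠ 3428.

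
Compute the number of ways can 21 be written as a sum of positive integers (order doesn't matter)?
Pentagonal recurrence p(n) = p(n−1) + p(n−2) − p(n−5) − p(n−7) + …: p(21) = p(20) + p(19) − p(16) − p(14) + p(9) + p(6) = 627 + 490 − 231 − 135 + 30 + 11 = 792.

Answer: 792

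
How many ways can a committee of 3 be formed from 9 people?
84
C(9,3) = 9! / (3! × (9-3)!)
         = 9! / (3! × 6!)
         = 84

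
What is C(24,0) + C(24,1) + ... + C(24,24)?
Sum of binomial coefficients = 2^24 = 16,777,216.
Final answer: 16,777,216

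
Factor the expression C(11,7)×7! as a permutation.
C(11,7)×7! = [11!/(7!(4)!)]×7! = 11!/(4)! = P(11,7) = 1,663,200.

Answer: P(11,7)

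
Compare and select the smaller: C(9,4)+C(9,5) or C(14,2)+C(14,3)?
C(9,4)+C(9,5)
First=252, Second=455.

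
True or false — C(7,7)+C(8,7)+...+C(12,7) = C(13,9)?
False
Hockey stick identity gives Σ = C(13,8) = 1,287; RHS C(13,9) = 715.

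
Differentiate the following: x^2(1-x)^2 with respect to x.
2x^1(1-x)^2 - 2x^2(1-x)^1

Reasoning: Product rule: 2x^{1}(1-x)^{2} + x^2·(-2)(1-x)^{1}.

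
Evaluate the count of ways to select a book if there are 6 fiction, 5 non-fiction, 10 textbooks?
21

Solution: By the addition principle: 6 + 5 + 10 = 21.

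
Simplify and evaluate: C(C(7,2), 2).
210

Explanation: C(7,2) = 21, then C(21, 2) = 210.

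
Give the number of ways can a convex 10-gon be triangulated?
1,430
Using the Catalan number formula: C_n = C(2n, n) / (n+1)
C_8 = C(16, 8) / (8+1)
     = 12870 / 9
     = 1,430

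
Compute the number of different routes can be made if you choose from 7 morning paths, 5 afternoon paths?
35

Explanation: By the multiplication principle: 7 × 5 = 35.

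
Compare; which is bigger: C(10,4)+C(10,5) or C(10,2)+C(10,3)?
C(10,4)+C(10,5)

First=462, Second=165.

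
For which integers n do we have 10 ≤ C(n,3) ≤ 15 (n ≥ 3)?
5

Solution: C(4,3)=4; C(5,3)=10; C(6,3)=20. So valid n = 5.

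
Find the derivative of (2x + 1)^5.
10(2x + 1)^4

Reasoning: Chain rule: 5(2x+1)^{4} × 2 = 10(2x+1)^{4}.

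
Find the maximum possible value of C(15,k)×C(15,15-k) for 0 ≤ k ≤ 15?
41,409,225

Working:
C(15,k)·C(15,15-k) = C(15,k)², maximised at the centre k = 7: C(15,7)² = 41,409,225.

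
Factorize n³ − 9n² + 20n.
n(n − 4)(n − 5)

Solution: n³ − 9n² + 20n = n(n² − 9n + 20) = n(n − 4)(n − 5).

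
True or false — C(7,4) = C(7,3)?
True

Reasoning: Symmetry C(n,k) = C(n,n-k): C(7,4) = 35 and C(7,3) = 35. Both sides agree, so the statement holds.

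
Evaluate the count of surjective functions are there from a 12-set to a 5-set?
Onto functions = 5! × S(12,5)
First compute S(12,5) via recurrence:
Using the Stirling recurrence: S(n,k) = k·S(n-1,k) + S(n-1,k-1)
S(12,5) = 5·S(11,5) + S(11,4)
         = 5·246730 + 145750
         = 1233650 + 145750
         = 1,379,400
Then: 120 × 1379400 = 165,528,000

Answer: 165,528,000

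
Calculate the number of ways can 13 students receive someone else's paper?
2,290,792,932

Solution: Using D(n) = (n-1)[D(n-1) + D(n-2)]:
D(13) = (13-1) × [D(12) + D(11)]
      = 12 × [176214841 + 14684570]
      = 12 × 190899411
      = 2,290,792,932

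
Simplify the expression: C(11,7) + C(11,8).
495
By Pascal's identity: C(12,8) = 495.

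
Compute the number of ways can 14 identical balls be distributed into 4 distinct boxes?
C(14+4-1, 4-1) = C(17, 3) = 680.

Answer: 680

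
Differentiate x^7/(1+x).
(7x^6(1+x) - x^7)/(1+x)²

Reasoning: Quotient rule: [7x^{6}(1+x) - x^7]/(1+x)².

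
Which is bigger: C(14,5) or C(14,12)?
C(14,5)

Working:
C(14,5)=2,002, C(14,12)=91.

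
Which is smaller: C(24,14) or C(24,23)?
C(24,23)
C(24,14)=1,961,256, C(24,23)=24.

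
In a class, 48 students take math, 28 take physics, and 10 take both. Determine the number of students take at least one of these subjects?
66

Working:
|A∪B| = |A|+|B|-|A∩B| = 48+28-10 = 66.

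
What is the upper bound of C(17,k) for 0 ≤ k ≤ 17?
24,310

Solution: Maximum at k = 8 or k = 9: C(17,8) = 24,310.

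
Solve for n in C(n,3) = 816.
18
C(n,3) = n(n−1)(n−2)/3! is increasing in n, and n(n−1)(n−2) = 3!·816 = 4,896 ≈ (n−1)^3 gives n ≈ 18.0. Check: C(16,3) = 560, C(17,3) = 680, C(18,3) = 816 ✓. So n = 18.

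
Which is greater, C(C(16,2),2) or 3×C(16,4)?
C(C(16,2),2)=7,140, 3×C(16,4)=5,460.

Answer: C(C(16,2),2)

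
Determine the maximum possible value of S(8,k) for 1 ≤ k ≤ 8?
1,701

Working:
Row S(8,k) for k = 1..8 (via S(n,k) = k·S(n−1,k) + S(n−1,k−1)): 1, 127, 966, 1,701, 1,050, 266, 28, 1. The row is unimodal; maximum at k = 4: 1,701.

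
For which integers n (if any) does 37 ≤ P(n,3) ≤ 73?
5

P(4,3)=24; P(5,3)=60; P(6,3)=120. So valid n = 5.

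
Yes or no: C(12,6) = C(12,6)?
Yes
Symmetry C(n,k) = C(n,n-k): C(12,6) = 924 and C(12,6) = 924. Both sides agree, so the statement holds.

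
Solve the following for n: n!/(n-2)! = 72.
9

n!/(n-2)! = n×(n-1), a product of 2 consecutive integers ≈ (n−0.5)^2. 72^(1/2) + 0.5 ≈ 9.0; check n = 9: 9×8 = 72 ✓. So n = 9.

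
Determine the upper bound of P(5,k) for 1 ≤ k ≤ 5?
P(5,k) increases in k, so maximum at k = 5: 5! = 120.
Final answer: 120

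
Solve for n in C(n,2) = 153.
C(n,2) = n(n−1)/2! is increasing in n, and n(n−1) = 2!·153 = 306 ≈ (n−0.5)^2 gives n ≈ 18.0. Check: C(16,2) = 120, C(17,2) = 136, C(18,2) = 153 ✓. So n = 18.

Answer: 18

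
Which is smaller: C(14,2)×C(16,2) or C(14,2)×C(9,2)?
C(14,2)×C(16,2)=10,920, C(14,2)×C(9,2)=3,276.

Answer: C(14,2)×C(9,2)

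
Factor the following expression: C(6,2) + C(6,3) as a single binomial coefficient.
By Pascal's identity: C(6,2) + C(6,3) = C(7,3) = 35.

Answer: C(7,3)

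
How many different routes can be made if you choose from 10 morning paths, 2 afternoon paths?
By the multiplication principle: 10 × 2 = 20.
Final answer: 20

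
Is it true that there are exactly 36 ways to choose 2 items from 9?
True

Working:
C(9,2) = 36.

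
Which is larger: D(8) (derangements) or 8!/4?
D(8)

Reasoning: D(8) = (8-1)·[D(7) + D(6)] = 7·[1,854 + 265] = 14,833; 8!/4 = 40,320/4 = 10,080.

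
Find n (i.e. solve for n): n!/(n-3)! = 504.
9

Working:
n!/(n-3)! = n×(n-1)×(n-2), a product of 3 consecutive integers ≈ (n−1)^3. 504^(1/3) + 1 ≈ 9.0; check n = 9: 9×8×7 = 504 ✓. So n = 9.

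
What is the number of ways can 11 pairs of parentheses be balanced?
58,786

Solution: Using the Catalan number formula: C_n = C(2n, n) / (n+1)
C_11 = C(22, 11) / (11+1)
     = 705432 / 12
     = 58,786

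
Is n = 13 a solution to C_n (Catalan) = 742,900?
Yes

Working:
C_13 = C(26,13)/(13+1) = 10,400,600/14 = 742,900, which equals 742,900.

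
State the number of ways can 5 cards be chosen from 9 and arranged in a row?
15,120

Reasoning: P(9,5) = 9!/(9-5)! = 15,120.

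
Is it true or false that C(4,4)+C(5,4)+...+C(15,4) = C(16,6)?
False

Working:
Hockey stick identity gives Σ = C(16,5) = 4,368; RHS C(16,6) = 8,008.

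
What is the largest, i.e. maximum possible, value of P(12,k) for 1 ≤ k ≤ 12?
479,001,600

P(12,k) increases in k, so maximum at k = 12: 12! = 479,001,600.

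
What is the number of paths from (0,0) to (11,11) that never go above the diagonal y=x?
58,786
Counted by the Catalan number C_11: C_11 = C(22,11)/(11+1) = 705,432/12 = 58,786.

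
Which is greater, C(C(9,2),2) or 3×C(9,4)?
C(C(9,2),2)

Reasoning: C(C(9,2),2)=630, 3×C(9,4)=378.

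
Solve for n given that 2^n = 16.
4

Explanation: 2^4 = 16, so n = 4.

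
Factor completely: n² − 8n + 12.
Seek roots whose sum is 8 and product is 12: (2, 6). So n² − 8n + 12 = (n − 2)(n − 6).
Final answer: (n − 2)(n − 6)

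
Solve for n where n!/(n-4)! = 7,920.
11

Working:
n!/(n-4)! = n×(n-1)×(n-2)×(n-3), a product of 4 consecutive integers ≈ (n−1.5)^4. 7,920^(1/4) + 1.5 ≈ 10.9; check n = 11: 11×10×9×8 = 7,920 ✓. So n = 11.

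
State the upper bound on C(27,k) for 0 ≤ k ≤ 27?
20,058,300

Reasoning: Maximum at k = 13 or k = 14: C(27,13) = 20,058,300.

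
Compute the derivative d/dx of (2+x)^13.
13(2+x)^12

Using the power rule: d/dx (2+x)^13 = 13(2+x)^{12}.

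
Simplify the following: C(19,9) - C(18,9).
43,758

Reasoning: C(19,9) - C(18,9) = C(18,8) = 43,758.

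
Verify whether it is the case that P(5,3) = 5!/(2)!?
True
Permutation formula P(n,k) = n!/(n-k)!: 5!/2! = 120/2 = 60 = P(5,3). The statement holds.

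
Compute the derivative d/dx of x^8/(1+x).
(8x^7(1+x) - x^8)/(1+x)²

Solution: Quotient rule: [8x^{7}(1+x) - x^8]/(1+x)².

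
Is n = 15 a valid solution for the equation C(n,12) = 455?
Yes

Solution: C(15,12) = 15·14·13·12·11·10·9·8·7·6·5·4/12! = 217,945,728,000/479,001,600 = 455, which equals 455.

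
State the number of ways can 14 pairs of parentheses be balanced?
Using the Catalan number formula: C_n = C(2n, n) / (n+1)
C_14 = C(28, 14) / (14+1)
     = 40116600 / 15
     = 2,674,440

Answer: 2,674,440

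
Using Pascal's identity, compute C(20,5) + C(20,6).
54,264

Solution: C(20,5) + C(20,6) = C(21,6) = 54,264.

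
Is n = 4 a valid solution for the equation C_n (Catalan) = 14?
C_4 = C(8,4)/(4+1) = 70/5 = 14, which equals 14.
Final answer: Yes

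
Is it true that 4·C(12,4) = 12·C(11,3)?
True

Reasoning: Absorption identity k·C(n,k) = n·C(n-1,k-1). LHS = 4·495 = 1,980; RHS = 12·165 = 1,980.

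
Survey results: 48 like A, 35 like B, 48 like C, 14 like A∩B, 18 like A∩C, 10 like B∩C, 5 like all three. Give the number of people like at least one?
|A∪B∪C| = 48+35+48-14-18-10+5 = 94.

Answer: 94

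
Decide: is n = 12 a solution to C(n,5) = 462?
No

C(12,5) = 12·11·10·9·8/5! = 95,040/120 = 792, which does not equal 462.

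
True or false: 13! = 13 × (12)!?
By definition n! = n × (n-1)!, so 13! = 13 × 12!.
Final answer: True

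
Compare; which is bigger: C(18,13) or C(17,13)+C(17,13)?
C(18,13)

C(18,13)=8,568; C(17,13)+C(17,13)=2,380+2,380=4,760.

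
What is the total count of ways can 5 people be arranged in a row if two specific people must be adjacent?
48

Working:
Treat pair as unit: (5-1)! arrangements × 2 internal orders = 48.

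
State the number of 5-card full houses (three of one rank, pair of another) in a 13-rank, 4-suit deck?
3,744

Solution: Triple rank: 13. Triple suits: C(4,3)=4. Pair rank: 12. Pair suits: C(4,2)=6. Total: 3,744.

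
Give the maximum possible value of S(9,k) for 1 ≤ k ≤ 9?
7,770

Row S(9,k) for k = 1..9 (via S(n,k) = k·S(n−1,k) + S(n−1,k−1)): 1, 255, 3,025, 7,770, 6,951, 2,646, 462, 36, 1. The row is unimodal; maximum at k = 4: 7,770.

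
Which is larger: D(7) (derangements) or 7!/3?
D(7) = (7-1)·[D(6) + D(5)] = 6·[265 + 44] = 1,854; 7!/3 = 5,040/3 = 1,680.
Final answer: D(7)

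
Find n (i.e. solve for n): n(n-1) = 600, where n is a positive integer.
25

Working:
n² − n − 600 = 0, so n = (1 ± √(1 + 4·600))/2 = (1 ± √2,401)/2 = (1 ± 49)/2, i.e. n = 25 or n = -24. Taking the positive root, n = 25 (check: 25×24 = 600).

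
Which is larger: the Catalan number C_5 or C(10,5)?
C(10,5)

Explanation: C_5 = C(10,5)/(5+1) = 252/6 = 42; C(10,5) = 252.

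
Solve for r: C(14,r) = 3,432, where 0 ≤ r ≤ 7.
7

Working:
C(14,r) is increasing for 0 ≤ r ≤ 7. Stepping up (C(14,r+1) = C(14,r)·(14−r)/(r+1)): C(14,1) = 14, C(14,2) = 91, C(14,3) = 364, C(14,4) = 1,001, C(14,5) = 2,002, C(14,6) = 3,003, C(14,7) = 3,432 ✓. So r = 7.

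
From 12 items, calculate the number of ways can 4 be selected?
495

Explanation: C(12,4) = 12! / (4! × (12-4)!)
         = 12! / (4! × 8!)
         = 495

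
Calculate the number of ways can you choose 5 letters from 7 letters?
C(7,5) = 7! / (5! × (7-5)!)
         = 7! / (5! × 2!)
         = 21

Answer: 21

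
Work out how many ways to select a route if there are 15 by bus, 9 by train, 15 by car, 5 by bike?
44

Reasoning: By the addition principle: 15 + 9 + 15 + 5 = 44.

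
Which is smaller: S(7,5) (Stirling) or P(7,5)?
S(7,5)

Explanation: S(7,5) = 5·S(6,5) + S(6,4) = 5·15 + 65 = 140; P(7,5) = 2,520.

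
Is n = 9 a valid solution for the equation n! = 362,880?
Yes

Solution: 9! = 9·8! = 9·40,320 = 362,880, which equals 362,880.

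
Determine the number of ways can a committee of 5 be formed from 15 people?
3,003
C(15,5) = 15! / (5! × (15-5)!)
         = 15! / (5! × 10!)
         = 3,003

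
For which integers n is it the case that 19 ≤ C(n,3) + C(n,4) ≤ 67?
6

Explanation: C(5,3)+C(5,4)=15; C(6,3)+C(6,4)=35; C(7,3)+C(7,4)=70. So valid n = 6.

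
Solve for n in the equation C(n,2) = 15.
C(n,2) = n(n−1)/2! is increasing in n, and n(n−1) = 2!·15 = 30 ≈ (n−0.5)^2 gives n ≈ 6.0. Check: C(4,2) = 6, C(5,2) = 10, C(6,2) = 15 ✓. So n = 6.

Answer: 6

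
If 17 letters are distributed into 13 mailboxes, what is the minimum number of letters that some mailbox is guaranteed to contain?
2

Pigeonhole: ⌈17/13⌉ = 2.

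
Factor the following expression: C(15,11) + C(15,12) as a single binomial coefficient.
C(16,12)

Explanation: By Pascal's identity: C(15,11) + C(15,12) = C(16,12) = 1,820.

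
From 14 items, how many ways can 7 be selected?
3,432

Solution: C(14,7) = 14! / (7! × (14-7)!)
         = 14! / (7! × 7!)
         = 3,432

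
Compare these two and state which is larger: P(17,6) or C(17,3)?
P(17,6)

Reasoning: P(17,6)=8,910,720, C(17,3)=680.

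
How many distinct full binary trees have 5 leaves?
Using the Catalan number formula: C_n = C(2n, n) / (n+1)
C_4 = C(8, 4) / (4+1)
     = 70 / 5
     = 14
Final answer: 14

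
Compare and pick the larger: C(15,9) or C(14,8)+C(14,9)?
Equal

By Pascal's identity: C(15,9) = C(14,8)+C(14,9) = 5,005. Equal.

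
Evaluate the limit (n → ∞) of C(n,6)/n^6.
1/720
C(n,6) ≈ n^6/6! for large n. Limit = 1/6! = 1/720.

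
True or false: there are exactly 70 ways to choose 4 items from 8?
True

C(8,4) = 70.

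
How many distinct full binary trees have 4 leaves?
5

Explanation: Using the Catalan number formula: C_n = C(2n, n) / (n+1)
C_3 = C(6, 3) / (3+1)
     = 20 / 4
     = 5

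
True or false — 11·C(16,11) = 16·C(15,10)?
Absorption identity k·C(n,k) = n·C(n-1,k-1). LHS = 11·4368 = 48,048; RHS = 16·3003 = 48,048.
Final answer: True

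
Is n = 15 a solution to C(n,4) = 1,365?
C(15,4) = 15·14·13·12/4! = 32,760/24 = 1,365, which equals 1,365.
Final answer: Yes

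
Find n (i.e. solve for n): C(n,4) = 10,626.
24
C(n,4) = n(n−1)(n−2)(n−3)/4! is increasing in n, and n(n−1)(n−2)(n−3) = 4!·10,626 = 255,024 ≈ (n−1.5)^4 gives n ≈ 24.0. Check: C(22,4) = 7,315, C(23,4) = 8,855, C(24,4) = 10,626 ✓. So n = 24.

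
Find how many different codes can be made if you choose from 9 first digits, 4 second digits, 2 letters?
72

By the multiplication principle: 9 × 4 × 2 = 72.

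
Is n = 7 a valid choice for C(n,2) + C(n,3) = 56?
Yes

C(7,2) + C(7,3) = 21 + 35 = 56, which equals 56.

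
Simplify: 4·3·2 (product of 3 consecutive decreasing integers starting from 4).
This is P(4,3) = 4!/(1)! = 24.

Answer: 24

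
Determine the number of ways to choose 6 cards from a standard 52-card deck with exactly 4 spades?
529,815
13 spades and 39 non-spades: C(13,4) × C(39,2) = 715 × 741 = 529,815.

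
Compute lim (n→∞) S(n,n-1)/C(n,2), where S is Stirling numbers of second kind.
1
S(n,n-1) = C(n,2), so the limit is 1.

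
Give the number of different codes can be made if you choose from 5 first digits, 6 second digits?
By the multiplication principle: 5 × 6 = 30.

Answer: 30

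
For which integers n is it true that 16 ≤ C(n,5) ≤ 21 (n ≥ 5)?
7

Reasoning: C(6,5)=6; C(7,5)=21; C(8,5)=56. So valid n = 7.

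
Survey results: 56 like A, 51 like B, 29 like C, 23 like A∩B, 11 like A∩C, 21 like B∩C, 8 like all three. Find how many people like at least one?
89

Working:
|A∪B∪C| = 56+51+29-23-11-21+8 = 89.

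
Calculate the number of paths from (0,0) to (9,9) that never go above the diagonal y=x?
4,862

Reasoning: Counted by the Catalan number C_9: C_9 = C(18,9)/(9+1) = 48,620/10 = 4,862.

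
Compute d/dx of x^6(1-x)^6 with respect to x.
6x^5(1-x)^6 - 6x^6(1-x)^5

Explanation: Product rule: 6x^{5}(1-x)^{6} + x^6·(-6)(1-x)^{5}.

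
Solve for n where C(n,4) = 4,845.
20

Explanation: C(n,4) = n(n−1)(n−2)(n−3)/4! is increasing in n, and n(n−1)(n−2)(n−3) = 4!·4,845 = 116,280 ≈ (n−1.5)^4 gives n ≈ 20.0. Check: C(18,4) = 3,060, C(19,4) = 3,876, C(20,4) = 4,845 ✓. So n = 20.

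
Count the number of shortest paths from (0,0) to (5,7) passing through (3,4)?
350

Solution: To (3,4): C(7,3)=35. From there: C(5,2)=10. Total: 350.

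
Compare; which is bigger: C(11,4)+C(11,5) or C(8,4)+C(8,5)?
C(11,4)+C(11,5)

First=792, Second=126.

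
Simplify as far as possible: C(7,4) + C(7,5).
56

Reasoning: By Pascal's identity: C(8,5) = 56.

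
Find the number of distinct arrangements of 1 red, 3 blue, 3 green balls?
140

Solution: Multinomial: 7!/(1! × 3! × 3!) = 140.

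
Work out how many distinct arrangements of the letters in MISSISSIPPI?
34,650

Reasoning: Word has 11 letters (M=1, I=4, S=4, P=2). Arrangements: 11!/Π(k!) = 34,650.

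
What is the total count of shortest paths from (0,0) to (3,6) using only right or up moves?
84

Choose 3 rights from 9 moves: C(9,3) = 84.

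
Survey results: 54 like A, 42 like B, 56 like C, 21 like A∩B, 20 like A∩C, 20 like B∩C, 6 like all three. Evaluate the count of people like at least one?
97

Explanation: |A∪B∪C| = 54+42+56-21-20-20+6 = 97.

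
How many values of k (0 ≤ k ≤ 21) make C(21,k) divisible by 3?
16

Explanation: Checking C(21,k) mod 3 for k = 0..21: divisible at k = 1, 2, 4, 5, 6, 7, 8, 10, 11, 13, 14, 15, 16, 17, 19, 20. That's 16 values.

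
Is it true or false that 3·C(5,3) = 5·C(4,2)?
True

Explanation: Absorption identity k·C(n,k) = n·C(n-1,k-1). LHS = 3·10 = 30; RHS = 5·6 = 30.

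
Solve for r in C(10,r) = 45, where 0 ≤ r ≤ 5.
2

Working:
C(10,r) is increasing for 0 ≤ r ≤ 5. Stepping up (C(10,r+1) = C(10,r)·(10−r)/(r+1)): C(10,1) = 10, C(10,2) = 45 ✓. So r = 2.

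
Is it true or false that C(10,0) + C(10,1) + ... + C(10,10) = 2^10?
True

Solution: Binomial theorem with x = y = 1: Σ C(10,i) = (1+1)^10 = 2^10 = 1,024. The statement holds.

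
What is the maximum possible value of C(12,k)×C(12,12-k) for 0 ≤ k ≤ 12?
853,776

Explanation: C(12,k)·C(12,12-k) = C(12,k)², maximised at the centre k = 6: C(12,6)² = 853,776.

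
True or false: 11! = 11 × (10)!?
True

Working:
By definition n! = n × (n-1)!, so 11! = 11 × 10!.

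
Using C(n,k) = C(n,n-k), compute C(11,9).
55

Reasoning: C(11,9) = C(11,2) = 55.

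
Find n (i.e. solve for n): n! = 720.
n! is strictly increasing. 4! = 24, 5! = 120, 6! = 720 ✓. So n = 6.
Final answer: 6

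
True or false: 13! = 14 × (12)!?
False

13! = 13 × 12! = 6,227,020,800, but 14 × 12! = 6,706,022,400.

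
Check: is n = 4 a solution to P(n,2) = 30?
No

Solution: P(4,2) = 4·3 = 12, which does not equal 30.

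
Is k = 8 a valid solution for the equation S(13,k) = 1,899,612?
Yes

Solution: S(13,8) = 8·S(12,8) + S(12,7) = 8·159,027 + 627,396 = 1,899,612, which equals 1,899,612.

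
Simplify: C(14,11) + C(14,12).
By Pascal's identity: C(15,12) = 455.
Final answer: 455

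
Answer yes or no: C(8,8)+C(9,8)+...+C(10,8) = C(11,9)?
Hockey stick identity gives Σ = C(11,9) = 55; RHS C(11,9) = 55.

Answer: Yes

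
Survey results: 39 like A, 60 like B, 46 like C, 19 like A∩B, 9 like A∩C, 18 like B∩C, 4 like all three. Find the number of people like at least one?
|A∪B∪C| = 39+60+46-19-9-18+4 = 103.

Answer: 103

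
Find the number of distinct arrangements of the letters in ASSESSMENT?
75,600

Working:
Word has 10 letters (A=1, S=4, E=2, M=1, N=1, T=1). Arrangements: 10!/Π(k!) = 75,600.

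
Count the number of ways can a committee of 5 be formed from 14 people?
2,002

Working:
C(14,5) = 14! / (5! × (14-5)!)
         = 14! / (5! × 9!)
         = 2,002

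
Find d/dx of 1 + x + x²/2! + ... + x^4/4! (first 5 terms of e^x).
1 + x + x²/2! + ... + x^3/3!

Explanation: Differentiating term by term gives the first 4 terms of e^x.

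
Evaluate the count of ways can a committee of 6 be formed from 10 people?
210

Solution: C(10,6) = 10! / (6! × (10-6)!)
         = 10! / (6! × 4!)
         = 210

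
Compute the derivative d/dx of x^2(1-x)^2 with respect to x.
2x^1(1-x)^2 - 2x^2(1-x)^1

Explanation: Product rule: 2x^{1}(1-x)^{2} + x^2·(-2)(1-x)^{1}.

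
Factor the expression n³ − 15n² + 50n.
n³ − 15n² + 50n = n(n² − 15n + 50) = n(n − 5)(n − 10).
Final answer: n(n − 5)(n − 10)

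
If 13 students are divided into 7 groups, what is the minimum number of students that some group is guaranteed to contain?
2

Explanation: Pigeonhole: ⌈13/7⌉ = 2.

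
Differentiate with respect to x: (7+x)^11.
Using the power rule: d/dx (7+x)^11 = 11(7+x)^{10}.
Final answer: 11(7+x)^10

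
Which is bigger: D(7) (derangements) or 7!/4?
D(7)

Solution: D(7) = (7-1)·[D(6) + D(5)] = 6·[265 + 44] = 1,854; 7!/4 = 5,040/4 = 1,260.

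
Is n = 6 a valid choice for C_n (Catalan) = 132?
Yes

C_6 = C(12,6)/(6+1) = 924/7 = 132, which equals 132.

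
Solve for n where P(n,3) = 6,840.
20

Solution: P(n,3) = n(n−1)(n−2) is increasing in n; n(n−1)(n−2) ≈ (n−1)^3 = 6,840 gives n ≈ 20.0. Check: P(18,3) = 4,896, P(19,3) = 5,814, P(20,3) = 6,840 ✓. So n = 20.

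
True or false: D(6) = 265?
Derangements of 6 elements: D(6) = (6-1)·[D(5) + D(4)] = 5·[44 + 9] = 265.
Final answer: True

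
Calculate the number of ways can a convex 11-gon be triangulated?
4,862

Reasoning: Using the Catalan number formula: C_n = C(2n, n) / (n+1)
C_9 = C(18, 9) / (9+1)
     = 48620 / 10
     = 4,862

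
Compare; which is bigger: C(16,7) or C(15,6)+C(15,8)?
C(16,7)=11,440; C(15,6)+C(15,8)=5,005+6,435=11,440.
Final answer: Equal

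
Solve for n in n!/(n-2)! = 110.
11

Reasoning: n!/(n-2)! = n×(n-1), a product of 2 consecutive integers ≈ (n−0.5)^2. 110^(1/2) + 0.5 ≈ 11.0; check n = 11: 11×10 = 110 ✓. So n = 11.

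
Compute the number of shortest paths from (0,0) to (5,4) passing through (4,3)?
70

To (4,3): C(7,4)=35. From there: C(2,1)=2. Total: 70.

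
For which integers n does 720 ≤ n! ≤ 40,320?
6, 7, 8

n! is strictly increasing; 6! = 720 and 8! = 40,320, so valid n = 6, 7, 8.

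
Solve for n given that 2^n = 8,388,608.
23

Reasoning: 8,388,608 = 1,024 × 1,024 × 8 = 2^10 × 2^10 × 2^3 = 2^23, so n = 23.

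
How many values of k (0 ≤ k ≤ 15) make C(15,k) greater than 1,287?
Row 15 is unimodal and symmetric about k=15/2. C(15,3)=455 ≤ 1,287; C(15,4)=1,365 > 1,287; by symmetry C(15,k) > 1,287 for k = 4..11. That's 11 - 4 + 1 = 8 values.
Final answer: 8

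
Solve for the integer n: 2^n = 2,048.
11

Reasoning: 2,048 = 1,024 × 2 = 2^10 × 2^1 = 2^11, so n = 11.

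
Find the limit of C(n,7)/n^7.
1/5040
C(n,7) ≈ n^7/7! for large n. Limit = 1/7! = 1/5040.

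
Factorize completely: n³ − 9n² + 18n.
n(n − 3)(n − 6)

n³ − 9n² + 18n = n(n² − 9n + 18) = n(n − 3)(n − 6).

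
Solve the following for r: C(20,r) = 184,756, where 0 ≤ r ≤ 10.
C(20,r) is increasing for 0 ≤ r ≤ 10. Stepping up (C(20,r+1) = C(20,r)·(20−r)/(r+1)): C(20,1) = 20, C(20,2) = 190, C(20,3) = 1,140, C(20,4) = 4,845, C(20,5) = 15,504, C(20,6) = 38,760, C(20,7) = 77,520, C(20,8) = 125,970, C(20,9) = 167,960, C(20,10) = 184,756 ✓. So r = 10.

Answer: 10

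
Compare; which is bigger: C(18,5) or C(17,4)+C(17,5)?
By Pascal's identity: C(18,5) = C(17,4)+C(17,5) = 8,568. Equal.

Answer: Equal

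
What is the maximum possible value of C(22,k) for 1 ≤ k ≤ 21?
705,432

Reasoning: C(22,k) is maximised at the centre of the row: C(22,11) = 705,432.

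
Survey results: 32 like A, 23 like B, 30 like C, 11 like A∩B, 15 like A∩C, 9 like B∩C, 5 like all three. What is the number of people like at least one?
|A∪B∪C| = 32+23+30-11-15-9+5 = 55.
Final answer: 55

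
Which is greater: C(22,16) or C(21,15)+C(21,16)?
Equal

Reasoning: By Pascal's identity: C(22,16) = C(21,15)+C(21,16) = 74,613. Equal.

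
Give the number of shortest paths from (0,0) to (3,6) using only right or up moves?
84
Choose 3 rights from 9 moves: C(9,3) = 84.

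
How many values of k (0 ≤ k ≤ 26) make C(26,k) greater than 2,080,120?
9
Row 26 is unimodal and symmetric about k=26/2. C(26,8)=1,562,275 ≤ 2,080,120; C(26,9)=3,124,550 > 2,080,120; by symmetry C(26,k) > 2,080,120 for k = 9..17. That's 17 - 9 + 1 = 9 values.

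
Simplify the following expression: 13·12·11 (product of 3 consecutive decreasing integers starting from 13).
1,716

This is P(13,3) = 13!/(10)! = 1,716.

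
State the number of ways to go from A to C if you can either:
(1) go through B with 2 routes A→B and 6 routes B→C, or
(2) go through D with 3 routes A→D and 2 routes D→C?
18

Reasoning: Route via B: 2×6=12. Route via D: 3×2=6. Total: 18.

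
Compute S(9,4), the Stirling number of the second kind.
7,770

Using the Stirling recurrence: S(n,k) = k·S(n-1,k) + S(n-1,k-1)
S(9,4) = 4·S(8,4) + S(8,3)
         = 4·1701 + 966
         = 6804 + 966
         = 7,770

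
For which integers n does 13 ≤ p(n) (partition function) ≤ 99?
7, 8, 9, 10, 11, 12
Tabulating p(n) via p(n) = p(n−1) + p(n−2) − p(n−5) − p(n−7) + …: p(6)=11; p(7)=15; p(8)=22; p(9)=30; p(10)=42; p(11)=56; p(12)=77; p(13)=101. So valid n = 7, 8, 9, 10, 11, 12.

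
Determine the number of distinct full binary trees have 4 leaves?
5

Using the Catalan number formula: C_n = C(2n, n) / (n+1)
C_3 = C(6, 3) / (3+1)
     = 20 / 4
     = 5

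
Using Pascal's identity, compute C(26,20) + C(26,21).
296,010

Reasoning: C(26,20) + C(26,21) = C(27,21) = 296,010.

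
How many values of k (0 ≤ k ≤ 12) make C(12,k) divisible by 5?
4

Checking C(12,k) mod 5 for k = 0..12: divisible at k = 3, 4, 8, 9. That's 4 values.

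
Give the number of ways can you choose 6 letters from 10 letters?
210
C(10,6) = 10! / (6! × (10-6)!)
         = 10! / (6! × 4!)
         = 210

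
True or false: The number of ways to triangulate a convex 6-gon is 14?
Triangulations of a convex 6-gon are counted by the Catalan number C_4: C_4 = C(8,4)/(4+1) = 70/5 = 14.
Final answer: True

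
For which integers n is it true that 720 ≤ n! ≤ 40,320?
6, 7, 8

Explanation: n! is strictly increasing; 6! = 720 and 8! = 40,320, so valid n = 6, 7, 8.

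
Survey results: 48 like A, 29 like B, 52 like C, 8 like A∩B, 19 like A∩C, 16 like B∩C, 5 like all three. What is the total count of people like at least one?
91

|A∪B∪C| = 48+29+52-8-19-16+5 = 91.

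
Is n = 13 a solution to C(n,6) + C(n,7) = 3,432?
Yes

Working:
C(13,6) + C(13,7) = 1,716 + 1,716 = 3,432, which equals 3,432.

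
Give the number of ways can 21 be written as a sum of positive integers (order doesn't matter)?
Pentagonal recurrence p(n) = p(n−1) + p(n−2) − p(n−5) − p(n−7) + …: p(21) = p(20) + p(19) − p(16) − p(14) + p(9) + p(6) = 627 + 490 − 231 − 135 + 30 + 11 = 792.

Answer: 792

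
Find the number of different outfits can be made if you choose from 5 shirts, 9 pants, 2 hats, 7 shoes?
By the multiplication principle: 5 × 9 × 2 × 7 = 630.
Final answer: 630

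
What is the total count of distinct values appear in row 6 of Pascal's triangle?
4

Reasoning: Row 6 has entries C(6,0)..C(6,6); by symmetry C(6,k)=C(6,6-k), giving 4 distinct values.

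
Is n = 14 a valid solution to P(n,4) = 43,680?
No

Explanation: P(14,4) = 14·13·12·11 = 24,024, which does not equal 43,680.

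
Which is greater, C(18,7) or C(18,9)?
C(18,9)

Working:
C(18,7)=31,824, C(18,9)=48,620.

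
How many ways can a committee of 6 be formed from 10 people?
210

Working:
C(10,6) = 10! / (6! × (10-6)!)
         = 10! / (6! × 4!)
         = 210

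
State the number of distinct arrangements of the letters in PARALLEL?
3,360
Word has 8 letters (P=1, A=2, R=1, L=3, E=1). Arrangements: 8!/Π(k!) = 3,360.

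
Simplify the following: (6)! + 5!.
840

Reasoning: (6)! + 5! = (6)·5! + 5! = (6+1)·5! = 7·5! = 840.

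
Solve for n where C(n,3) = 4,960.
C(n,3) = n(n−1)(n−2)/3! is increasing in n, and n(n−1)(n−2) = 3!·4,960 = 29,760 ≈ (n−1)^3 gives n ≈ 32.0. Check: C(30,3) = 4,060, C(31,3) = 4,495, C(32,3) = 4,960 ✓. So n = 32.

Answer: 32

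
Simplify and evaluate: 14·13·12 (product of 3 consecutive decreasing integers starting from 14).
2,184

Solution: This is P(14,3) = 14!/(11)! = 2,184.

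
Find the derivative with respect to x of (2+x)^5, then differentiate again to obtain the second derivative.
20(2+x)^3
First derivative: 5(2+x)^{4}. Second derivative: 5·4·(2+x)^{3} = 20(2+x)^{3}.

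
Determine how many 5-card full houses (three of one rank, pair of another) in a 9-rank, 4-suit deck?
1,728

Working:
Triple rank: 9. Triple suits: C(4,3)=4. Pair rank: 8. Pair suits: C(4,2)=6. Total: 1,728.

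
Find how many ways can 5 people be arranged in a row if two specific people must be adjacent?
48

Working:
Treat pair as unit: (5-1)! arrangements × 2 internal orders = 48.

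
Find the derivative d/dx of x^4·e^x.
(4x^3 + x^4)e^x

Working:
Product rule: d/dx[x^4]·e^x + x^4·d/dx[e^x] = 4x^{3}e^x + x^4e^x.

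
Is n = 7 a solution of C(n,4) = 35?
Yes
C(7,4) = 7·6·5·4/4! = 840/24 = 35, which equals 35.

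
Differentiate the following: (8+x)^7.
7(8+x)^6

Using the power rule: d/dx (8+x)^7 = 7(8+x)^{6}.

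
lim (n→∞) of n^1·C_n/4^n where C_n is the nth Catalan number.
0

Solution: C_n ~ 4^n/(n^(3/2)√π), so n^1·C_n/4^n ~ n^(1 − 3/2)/√π → 0.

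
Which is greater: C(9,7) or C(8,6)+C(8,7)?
Equal
By Pascal's identity: C(9,7) = C(8,6)+C(8,7) = 36. Equal.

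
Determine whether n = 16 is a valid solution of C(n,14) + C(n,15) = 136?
Yes

Reasoning: C(16,14) + C(16,15) = 120 + 16 = 136, which equals 136.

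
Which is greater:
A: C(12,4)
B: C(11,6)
A

Explanation: A=C(12,4)=495, B=C(11,6)=462.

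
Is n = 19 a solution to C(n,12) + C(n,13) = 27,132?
No

Working:
C(19,12) + C(19,13) = 50,388 + 27,132 = 77,520, which does not equal 27,132.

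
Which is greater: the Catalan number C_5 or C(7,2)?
C_5

Reasoning: C_5 = C(10,5)/(5+1) = 252/6 = 42; C(7,2) = 21.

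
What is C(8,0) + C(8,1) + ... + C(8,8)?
Sum of binomial coefficients = 2^8 = 256.
Final answer: 256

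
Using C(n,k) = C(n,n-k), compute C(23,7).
245,157

Solution: C(23,7) = C(23,16) = 245,157.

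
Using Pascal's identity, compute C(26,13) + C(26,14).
20,058,300

Reasoning: C(26,13) + C(26,14) = C(27,14) = 20,058,300.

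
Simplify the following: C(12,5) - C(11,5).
C(12,5) - C(11,5) = C(11,4) = 330.

Answer: 330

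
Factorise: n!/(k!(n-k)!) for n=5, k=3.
This is the binomial coefficient C(5,3) = 10.
Final answer: C(5,3) = 10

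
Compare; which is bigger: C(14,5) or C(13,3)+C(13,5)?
C(14,5)

Working:
C(14,5)=2,002; C(13,3)+C(13,5)=286+1,287=1,573.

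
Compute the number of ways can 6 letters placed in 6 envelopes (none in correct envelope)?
Using D(n) = (n-1)[D(n-1) + D(n-2)]:
D(6) = (6-1) × [D(5) + D(4)]
      = 5 × [44 + 9]
      = 5 × 53
      = 265
Final answer: 265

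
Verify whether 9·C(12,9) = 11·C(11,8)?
False

Reasoning: Absorption identity k·C(n,k) = n·C(n-1,k-1). LHS = 9·220 = 1,980; RHS = 11·165 = 1,815.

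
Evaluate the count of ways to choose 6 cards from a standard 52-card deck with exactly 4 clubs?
13 clubs and 39 non-clubs: C(13,4) × C(39,2) = 715 × 741 = 529,815.

Answer: 529,815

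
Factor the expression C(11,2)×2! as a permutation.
P(11,2)

C(11,2)×2! = [11!/(2!(9)!)]×2! = 11!/(9)! = P(11,2) = 110.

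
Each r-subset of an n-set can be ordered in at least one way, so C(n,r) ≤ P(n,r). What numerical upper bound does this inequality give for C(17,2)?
272

Explanation: P(17,2) = 17·16 = 272, so C(17,2) ≤ 272. (The bound is loose by a factor of 2! = 2: C(17,2) = 272/2 = 136.)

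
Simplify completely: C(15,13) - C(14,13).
91
C(15,13) - C(14,13) = C(14,12) = 91.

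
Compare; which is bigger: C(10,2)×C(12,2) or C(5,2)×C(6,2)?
C(10,2)×C(12,2)=2,970, C(5,2)×C(6,2)=150.
Final answer: C(10,2)×C(12,2)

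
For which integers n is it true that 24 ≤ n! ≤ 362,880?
4, 5, 6, 7, 8, 9

Reasoning: n! is strictly increasing; 4! = 24 and 9! = 362,880, so valid n = 4, 5, 6, 7, 8, 9.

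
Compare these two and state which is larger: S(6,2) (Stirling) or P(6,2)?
S(6,2) = 2·S(5,2) + S(5,1) = 2·15 + 1 = 31; P(6,2) = 30.
Final answer: S(6,2)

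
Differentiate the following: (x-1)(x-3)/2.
(2x - 4)/2

Working:
d/dx[(x-1)(x-3)] = (x-3) + (x-1) = 2x - 4. Dividing by 2 gives (2x - 4)/2.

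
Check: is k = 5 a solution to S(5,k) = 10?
S(5,5) = 5·S(4,5) + S(4,4) = 5·0 + 1 = 1, which does not equal 10.

Answer: No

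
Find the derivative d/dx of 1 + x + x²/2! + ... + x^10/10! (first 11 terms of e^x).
1 + x + x²/2! + ... + x^9/9!

Explanation: Differentiating term by term gives the first 10 terms of e^x.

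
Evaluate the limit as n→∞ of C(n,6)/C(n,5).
∞

Explanation: C(n,6)/C(n,5) = (n-5)/6 → ∞ as n → ∞.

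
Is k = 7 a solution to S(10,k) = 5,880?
Yes
S(10,7) = 7·S(9,7) + S(9,6) = 7·462 + 2,646 = 5,880, which equals 5,880.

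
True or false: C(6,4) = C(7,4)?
False
LHS = C(6,4) = 15; RHS = C(7,4) = 35. 15 ≠ 35, so the statement does not hold.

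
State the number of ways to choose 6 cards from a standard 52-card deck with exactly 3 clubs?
2,613,754

Solution: 13 clubs and 39 non-clubs: C(13,3) × C(39,3) = 286 × 9139 = 2,613,754.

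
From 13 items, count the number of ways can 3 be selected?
286

Solution: C(13,3) = 13! / (3! × (13-3)!)
         = 13! / (3! × 10!)
         = 286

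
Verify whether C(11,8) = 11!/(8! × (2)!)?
False
The correct denominator is 8!×3!, giving C(11,8) = 165; the stated RHS is 11!/(8!×2!) = 495 ≠ 165, so the statement does not hold.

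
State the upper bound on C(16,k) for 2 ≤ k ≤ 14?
12,870

C(16,k) is maximised at the centre of the row: C(16,8) = 12,870.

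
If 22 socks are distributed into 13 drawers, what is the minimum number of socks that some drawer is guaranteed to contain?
Pigeonhole: ⌈22/13⌉ = 2.

Answer: 2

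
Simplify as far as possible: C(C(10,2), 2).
C(10,2) = 45, then C(45, 2) = 990.

Answer: 990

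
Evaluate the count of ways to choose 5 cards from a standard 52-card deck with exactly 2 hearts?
13 hearts and 39 non-hearts: C(13,2) × C(39,3) = 78 × 9139 = 712,842.

Answer: 712,842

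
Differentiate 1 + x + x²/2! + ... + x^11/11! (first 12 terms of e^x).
1 + x + x²/2! + ... + x^10/10!

Differentiating term by term gives the first 11 terms of e^x.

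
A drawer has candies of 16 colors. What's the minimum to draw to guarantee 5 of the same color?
65

Explanation: Worst case: 4 of each = 64. One more: 65.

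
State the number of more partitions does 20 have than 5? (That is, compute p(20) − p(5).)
Pentagonal recurrence p(n) = p(n−1) + p(n−2) − p(n−5) − p(n−7) + …: p(20) = p(19) + p(18) − p(15) − p(13) + p(8) + p(5) = 490 + 385 − 176 − 101 + 22 + 7 = 627.
p(5) = p(4) + p(3) − p(0) = 5 + 3 − 1 = 7.
Difference = 627 − 7 = 620.

Answer: 620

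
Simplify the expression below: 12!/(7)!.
95,040

Working:
This equals 12×11×...×8 = 95,040.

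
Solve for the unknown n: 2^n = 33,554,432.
25

33,554,432 = 1,024 × 1,024 × 32 = 2^10 × 2^10 × 2^5 = 2^25, so n = 25.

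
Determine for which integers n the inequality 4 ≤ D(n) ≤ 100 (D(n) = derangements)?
4, 5

Reasoning: Using D(n) = (n−1)[D(n−1) + D(n−2)] with D(1)=0, D(2)=1: D(3)=2; D(4)=9; D(5)=44; D(6)=265. So valid n = 4, 5.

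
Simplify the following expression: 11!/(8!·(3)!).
This is C(11,8) = 165.
Final answer: 165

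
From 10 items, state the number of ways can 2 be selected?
45
C(10,2) = 10! / (2! × (10-2)!)
         = 10! / (2! × 8!)
         = 45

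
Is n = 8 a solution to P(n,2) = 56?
P(8,2) = 8·7 = 56, which equals 56.

Answer: Yes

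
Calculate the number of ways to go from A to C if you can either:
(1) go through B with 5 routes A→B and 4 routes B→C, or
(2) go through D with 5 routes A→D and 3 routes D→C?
35

Working:
Route via B: 5×4=20. Route via D: 5×3=15. Total: 35.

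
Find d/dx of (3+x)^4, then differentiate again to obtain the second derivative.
12(3+x)^2

Reasoning: First derivative: 4(3+x)^{3}. Second derivative: 4·3·(3+x)^{2} = 12(3+x)^{2}.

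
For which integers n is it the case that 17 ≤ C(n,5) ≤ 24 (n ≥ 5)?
7

Explanation: C(6,5)=6; C(7,5)=21; C(8,5)=56. So valid n = 7.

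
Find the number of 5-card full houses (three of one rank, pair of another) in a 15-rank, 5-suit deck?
21,000

Explanation: Triple rank: 15. Triple suits: C(5,3)=10. Pair rank: 14. Pair suits: C(5,2)=10. Total: 21,000.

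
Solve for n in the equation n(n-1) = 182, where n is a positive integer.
14

Solution: n² − n − 182 = 0, so n = (1 ± √(1 + 4·182))/2 = (1 ± √729)/2 = (1 ± 27)/2, i.e. n = 14 or n = -13. Taking the positive root, n = 14 (check: 14×13 = 182).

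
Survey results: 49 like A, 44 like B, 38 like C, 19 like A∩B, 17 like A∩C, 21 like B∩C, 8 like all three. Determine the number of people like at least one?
|A∪B∪C| = 49+44+38-19-17-21+8 = 82.

Answer: 82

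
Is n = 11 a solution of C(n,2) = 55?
C(11,2) = 11·10/2! = 110/2 = 55, which equals 55.

Answer: Yes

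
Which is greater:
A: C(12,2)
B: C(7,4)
A

Explanation: A=C(12,2)=66, B=C(7,4)=35.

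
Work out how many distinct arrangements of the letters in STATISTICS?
Word has 10 letters (S=3, T=3, A=1, I=2, C=1). Arrangements: 10!/Π(k!) = 50,400.

Answer: 50,400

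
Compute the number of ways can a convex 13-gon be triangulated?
Using the Catalan number formula: C_n = C(2n, n) / (n+1)
C_11 = C(22, 11) / (11+1)
     = 705432 / 12
     = 58,786

Answer: 58,786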